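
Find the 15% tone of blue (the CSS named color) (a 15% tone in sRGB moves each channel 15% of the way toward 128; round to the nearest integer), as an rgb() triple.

rgb(19, 19, 236)

CSS blue is rgb(0, 0, 255).
Per channel, c → c + 0.15(128 − c):
  R: 0 + 19.2 = 19.2 → 19
  G: 0 + 19.2 = 19.2 → 19
  B: 255 − 19.05 = 235.95 → 236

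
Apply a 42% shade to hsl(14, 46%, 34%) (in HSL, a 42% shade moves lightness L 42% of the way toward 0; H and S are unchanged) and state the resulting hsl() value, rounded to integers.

hsl(14, 46%, 20%)

L moves 42% from 34 toward 0: 34 − 14.28 = 19.72 → 20.
H and S are unchanged.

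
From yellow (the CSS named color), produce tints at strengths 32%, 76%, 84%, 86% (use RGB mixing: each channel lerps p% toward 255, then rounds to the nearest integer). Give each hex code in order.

CSS yellow is rgb(255, 255, 0).
32%: (255→255, 255→255, 0 + 81.6 = 81.6→82) → #FFFF52
76%: (255→255, 255→255, 0 + 193.8 = 193.8→194) → #FFFFC2
84%: (255→255, 255→255, 0 + 214.2 = 214.2→214) → #FFFFD6
86%: (255→255, 255→255, 0 + 219.3 = 219.3→219) → #FFFFDB

#FFFF52, #FFFFC2, #FFFFD6, #FFFFDB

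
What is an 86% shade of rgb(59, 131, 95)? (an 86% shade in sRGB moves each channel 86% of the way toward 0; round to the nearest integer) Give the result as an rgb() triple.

Lerp each channel 86% toward 0:
  R: 59 + 0.86×(0−59) = 59 − 50.74 = 8.26 → 8
  G: 131 − 112.66 = 18.34 → 18
  B: 95 − 81.7 = 13.3 → 13

rgb(8, 18, 13)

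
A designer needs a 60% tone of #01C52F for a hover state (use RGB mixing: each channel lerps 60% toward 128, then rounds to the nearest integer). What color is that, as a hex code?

#4D9C60

#01C52F is rgb(1, 197, 47).
Per channel, c → c + 0.6(128 − c):
  R: 1 + 0.6×(128−1) = 1 + 76.2 = 77.2 → 77
  G: 197 + 0.6×(128−197) = 197 − 41.4 = 155.6 → 156
  B: 47 + 48.6 = 95.6 → 96
rgb(77, 156, 96) = #4D9C60.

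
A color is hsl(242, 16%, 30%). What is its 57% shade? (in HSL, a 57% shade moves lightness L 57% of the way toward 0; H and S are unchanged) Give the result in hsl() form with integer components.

hsl(242, 16%, 13%)

L moves 57% from 30 toward 0: 30 − 17.1 = 12.9 → 13.
H and S are unchanged.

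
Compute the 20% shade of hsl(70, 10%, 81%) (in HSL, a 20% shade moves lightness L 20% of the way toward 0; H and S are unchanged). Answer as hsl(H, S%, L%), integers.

L moves 20% from 81 toward 0: 81 − 16.2 = 64.8 → 65.
H and S are unchanged.

hsl(70, 10%, 65%)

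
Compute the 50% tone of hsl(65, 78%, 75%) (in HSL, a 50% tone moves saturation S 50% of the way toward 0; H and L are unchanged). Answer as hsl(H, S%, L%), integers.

hsl(65, 39%, 75%)

S moves 50% from 78 toward 0: 78 − 39 = 39 → 39.
H and L are unchanged.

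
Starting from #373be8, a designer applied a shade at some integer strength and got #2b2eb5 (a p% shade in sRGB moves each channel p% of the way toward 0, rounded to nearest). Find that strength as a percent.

#373be8 is rgb(55, 59, 232); #2b2eb5 is rgb(43, 46, 181).
On the B channel (widest range): 181 ≈ 232 + (p/100)(0 − 232), so p ≈ 100×(181 − 232)/(0 − 232) = -5100/-232 = 21.98.
p = 22 reproduces all three channels after rounding.

22%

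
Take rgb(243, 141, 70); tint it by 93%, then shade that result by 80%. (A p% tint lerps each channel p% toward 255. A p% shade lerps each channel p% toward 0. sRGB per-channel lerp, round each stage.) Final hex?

Per channel, c → c + 0.93(255 − c):
  R: 243 + 11.16 = 254.16 → 254
  G: 141 + 0.93×(255−141) = 141 + 106.02 = 247.02 → 247
  B: 70 + 172.05 = 242.05 → 242
After the tint: rgb(254, 247, 242) = #FEF7F2.
Lerp each channel 80% toward 0:
  R: 254 + 0.8×(0−254) = 254 − 203.2 = 50.8 → 51
  G: 247 − 197.6 = 49.4 → 49
  B: 242 + 0.8×(0−242) = 242 − 193.6 = 48.4 → 48
rgb(51, 49, 48) = #333130.

#333130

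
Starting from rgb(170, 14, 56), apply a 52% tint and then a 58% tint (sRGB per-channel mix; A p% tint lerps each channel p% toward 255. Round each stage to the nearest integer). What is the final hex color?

Per channel, c → c + 0.52(255 − c):
  R: 170 + 0.52×(255−170) = 170 + 44.2 = 214.2 → 214
  G: 14 + 0.52×(255−14) = 14 + 125.32 = 139.32 → 139
  B: 56 + 0.52×(255−56) = 56 + 103.48 = 159.48 → 159
After the tint: rgb(214, 139, 159) = #D68B9F.
Lerp each channel 58% toward 255:
  R: 214 + 23.78 = 237.78 → 238
  G: 139 + 67.28 = 206.28 → 206
  B: 159 + 55.68 = 214.68 → 215
rgb(238, 206, 215) = #EECED7.

#EECED7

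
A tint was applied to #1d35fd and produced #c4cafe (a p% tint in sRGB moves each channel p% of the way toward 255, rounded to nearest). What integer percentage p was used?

74%

#1d35fd is rgb(29, 53, 253); #c4cafe is rgb(196, 202, 254).
On the R channel (widest range): 196 ≈ 29 + (p/100)(255 − 29), so p ≈ 100×(196 − 29)/(255 − 29) = 16700/226 = 73.89.
p = 74 reproduces all three channels after rounding.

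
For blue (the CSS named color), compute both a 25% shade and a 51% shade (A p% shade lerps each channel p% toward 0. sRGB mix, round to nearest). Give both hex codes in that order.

CSS blue is rgb(0, 0, 255).
25% shade:
  R: 0 + 0.25×(0−0) = 0 + 0 = 0 → 0
  G: 0 + 0 = 0 → 0
  B: 255 + 0.25×(0−255) = 255 − 63.75 = 191.25 → 191
  → #0000bf
51% shade:
  R: 0 + 0 = 0 → 0
  G: 0 + 0.51×(0−0) = 0 + 0 = 0 → 0
  B: 255 + 0.51×(0−255) = 255 − 130.05 = 124.95 → 125
  → #00007d

#0000bf, #00007d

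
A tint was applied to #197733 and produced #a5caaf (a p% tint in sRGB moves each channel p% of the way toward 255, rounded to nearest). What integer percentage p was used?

61%

#197733 is rgb(25, 119, 51); #a5caaf is rgb(165, 202, 175).
On the R channel (widest range): 165 ≈ 25 + (p/100)(255 − 25), so p ≈ 100×(165 − 25)/(255 − 25) = 14000/230 = 60.87.
p = 61 reproduces all three channels after rounding.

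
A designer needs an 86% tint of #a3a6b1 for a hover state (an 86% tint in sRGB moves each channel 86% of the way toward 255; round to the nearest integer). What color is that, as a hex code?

#a3a6b1 is rgb(163, 166, 177).
Lerp each channel 86% toward 255:
  R: 163 + 0.86×(255−163) = 163 + 79.12 = 242.12 → 242
  G: 166 + 76.54 = 242.54 → 243
  B: 177 + 67.08 = 244.08 → 244
rgb(242, 243, 244) = #f2f3f4.

#f2f3f4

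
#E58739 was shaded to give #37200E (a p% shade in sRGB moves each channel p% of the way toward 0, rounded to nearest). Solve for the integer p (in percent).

#E58739 is rgb(229, 135, 57); #37200E is rgb(55, 32, 14).
On the R channel (widest range): 55 ≈ 229 + (p/100)(0 − 229), so p ≈ 100×(55 − 229)/(0 − 229) = -17400/-229 = 75.98.
p = 76 reproduces all three channels after rounding.

76%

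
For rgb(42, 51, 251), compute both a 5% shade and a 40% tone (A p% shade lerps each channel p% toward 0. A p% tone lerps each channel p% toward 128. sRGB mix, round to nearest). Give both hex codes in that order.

5% shade:
  R: 42 − 2.1 = 39.9 → 40
  G: 51 + 0.05×(0−51) = 51 − 2.55 = 48.45 → 48
  B: 251 − 12.55 = 238.45 → 238
  → #2830ee
40% tone:
  R: 42 + 34.4 = 76.4 → 76
  G: 51 + 0.4×(128−51) = 51 + 30.8 = 81.8 → 82
  B: 251 + 0.4×(128−251) = 251 − 49.2 = 201.8 → 202
  → #4c52ca

#2830ee, #4c52ca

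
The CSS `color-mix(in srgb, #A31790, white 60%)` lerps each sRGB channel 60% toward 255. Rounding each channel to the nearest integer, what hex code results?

#DAA2D3

#A31790 is rgb(163, 23, 144).
Lerp each channel 60% toward 255:
  R: 163 + 0.6×(255−163) = 163 + 55.2 = 218.2 → 218
  G: 23 + 0.6×(255−23) = 23 + 139.2 = 162.2 → 162
  B: 144 + 66.6 = 210.6 → 211
rgb(218, 162, 211) = #DAA2D3.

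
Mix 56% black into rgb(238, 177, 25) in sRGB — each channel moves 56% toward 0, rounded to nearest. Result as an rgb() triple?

rgb(105, 78, 11)

Per channel, c → c + 0.56(0 − c):
  R: 238 + 0.56×(0−238) = 238 − 133.28 = 104.72 → 105
  G: 177 + 0.56×(0−177) = 177 − 99.12 = 77.88 → 78
  B: 25 + 0.56×(0−25) = 25 − 14 = 11 → 11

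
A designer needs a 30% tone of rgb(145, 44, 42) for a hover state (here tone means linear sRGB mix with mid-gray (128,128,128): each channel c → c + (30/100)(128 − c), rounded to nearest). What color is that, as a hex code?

#8c4544

Lerp each channel 30% toward 128:
  R: 145 − 5.1 = 139.9 → 140
  G: 44 + 0.3×(128−44) = 44 + 25.2 = 69.2 → 69
  B: 42 + 0.3×(128−42) = 42 + 25.8 = 67.8 → 68
rgb(140, 69, 68) = #8c4544.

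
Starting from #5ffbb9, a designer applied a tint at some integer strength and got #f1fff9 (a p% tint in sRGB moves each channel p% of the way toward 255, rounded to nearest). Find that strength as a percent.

#5ffbb9 is rgb(95, 251, 185); #f1fff9 is rgb(241, 255, 249).
On the R channel (widest range): 241 ≈ 95 + (p/100)(255 − 95), so p ≈ 100×(241 − 95)/(255 − 95) = 14600/160 = 91.25.
p = 91 reproduces all three channels after rounding.

91%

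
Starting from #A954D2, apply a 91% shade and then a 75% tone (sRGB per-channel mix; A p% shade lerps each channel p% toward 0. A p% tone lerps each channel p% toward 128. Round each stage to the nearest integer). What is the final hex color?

#A954D2 is rgb(169, 84, 210).
Lerp each channel 91% toward 0:
  R: 169 + 0.91×(0−169) = 169 − 153.79 = 15.21 → 15
  G: 84 + 0.91×(0−84) = 84 − 76.44 = 7.56 → 8
  B: 210 − 191.1 = 18.9 → 19
After the shade: rgb(15, 8, 19) = #0F0813.
Lerp each channel 75% toward 128:
  R: 15 + 0.75×(128−15) = 15 + 84.75 = 99.75 → 100
  G: 8 + 90 = 98 → 98
  B: 19 + 0.75×(128−19) = 19 + 81.75 = 100.75 → 101
rgb(100, 98, 101) = #646265.

#646265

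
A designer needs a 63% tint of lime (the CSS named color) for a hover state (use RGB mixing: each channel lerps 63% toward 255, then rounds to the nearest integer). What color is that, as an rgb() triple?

CSS lime is rgb(0, 255, 0).
A 63% tint moves each channel 63% toward 255:
  R: 0 + 0.63×(255−0) = 0 + 160.65 = 160.65 → 161
  G: 255 + 0.63×(255−255) = 255 + 0 = 255 → 255
  B: 0 + 0.63×(255−0) = 0 + 160.65 = 160.65 → 161

rgb(161, 255, 161)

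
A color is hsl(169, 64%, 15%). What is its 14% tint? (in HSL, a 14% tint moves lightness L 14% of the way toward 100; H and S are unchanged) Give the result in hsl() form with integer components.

hsl(169, 64%, 27%)

L moves 14% from 15 toward 100: 15 + 11.9 = 26.9 → 27.
H and S are unchanged.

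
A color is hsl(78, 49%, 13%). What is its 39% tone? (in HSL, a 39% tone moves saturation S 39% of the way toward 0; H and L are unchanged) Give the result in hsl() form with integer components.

hsl(78, 30%, 13%)

S moves 39% from 49 toward 0: 49 − 19.11 = 29.89 → 30.
H and L are unchanged.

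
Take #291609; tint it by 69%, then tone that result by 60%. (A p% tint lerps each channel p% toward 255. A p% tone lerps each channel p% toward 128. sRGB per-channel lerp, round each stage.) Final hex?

#291609 is rgb(41, 22, 9).
Lerp each channel 69% toward 255:
  R: 41 + 0.69×(255−41) = 41 + 147.66 = 188.66 → 189
  G: 22 + 0.69×(255−22) = 22 + 160.77 = 182.77 → 183
  B: 9 + 169.74 = 178.74 → 179
After the tint: rgb(189, 183, 179) = #bdb7b3.
Lerp each channel 60% toward 128:
  R: 189 + 0.6×(128−189) = 189 − 36.6 = 152.4 → 152
  G: 183 − 33 = 150 → 150
  B: 179 + 0.6×(128−179) = 179 − 30.6 = 148.4 → 148
rgb(152, 150, 148) = #989694.

#989694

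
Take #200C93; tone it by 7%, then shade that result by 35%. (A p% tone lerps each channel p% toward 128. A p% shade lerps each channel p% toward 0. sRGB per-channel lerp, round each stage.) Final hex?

#190D5F

#200C93 is rgb(32, 12, 147).
Lerp each channel 7% toward 128:
  R: 32 + 0.07×(128−32) = 32 + 6.72 = 38.72 → 39
  G: 12 + 0.07×(128−12) = 12 + 8.12 = 20.12 → 20
  B: 147 − 1.33 = 145.67 → 146
After the tone: rgb(39, 20, 146) = #271492.
Per channel, c → c + 0.35(0 − c):
  R: 39 + 0.35×(0−39) = 39 − 13.65 = 25.35 → 25
  G: 20 − 7 = 13 → 13
  B: 146 − 51.1 = 94.9 → 95
rgb(25, 13, 95) = #190D5F.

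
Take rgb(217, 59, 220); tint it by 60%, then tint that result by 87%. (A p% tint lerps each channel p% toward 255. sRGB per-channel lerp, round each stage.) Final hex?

Lerp each channel 60% toward 255:
  R: 217 + 0.6×(255−217) = 217 + 22.8 = 239.8 → 240
  G: 59 + 0.6×(255−59) = 59 + 117.6 = 176.6 → 177
  B: 220 + 0.6×(255−220) = 220 + 21 = 241 → 241
After the tint: rgb(240, 177, 241) = #f0b1f1.
Per channel, c → c + 0.87(255 − c):
  R: 240 + 13.05 = 253.05 → 253
  G: 177 + 67.86 = 244.86 → 245
  B: 241 + 12.18 = 253.18 → 253
rgb(253, 245, 253) = #fdf5fd.

#fdf5fd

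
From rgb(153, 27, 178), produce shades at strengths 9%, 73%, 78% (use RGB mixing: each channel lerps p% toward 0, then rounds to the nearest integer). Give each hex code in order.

9%: (153 − 13.77 = 139.23→139, 27 − 2.43 = 24.57→25, 178 − 16.02 = 161.98→162) → #8B19A2
73%: (153 − 111.69 = 41.31→41, 27 − 19.71 = 7.29→7, 178 − 129.94 = 48.06→48) → #290730
78%: (153 − 119.34 = 33.66→34, 27 − 21.06 = 5.94→6, 178 − 138.84 = 39.16→39) → #220627

#8B19A2, #290730, #220627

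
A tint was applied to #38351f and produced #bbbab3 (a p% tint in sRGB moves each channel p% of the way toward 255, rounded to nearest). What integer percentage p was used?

66%

#38351f is rgb(56, 53, 31); #bbbab3 is rgb(187, 186, 179).
On the B channel (widest range): 179 ≈ 31 + (p/100)(255 − 31), so p ≈ 100×(179 − 31)/(255 − 31) = 14800/224 = 66.07.
p = 66 reproduces all three channels after rounding.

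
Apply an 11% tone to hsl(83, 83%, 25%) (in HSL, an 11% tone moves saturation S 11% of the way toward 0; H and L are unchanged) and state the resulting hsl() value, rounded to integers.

hsl(83, 74%, 25%)

S moves 11% from 83 toward 0: 83 − 9.13 = 73.87 → 74.
H and L are unchanged.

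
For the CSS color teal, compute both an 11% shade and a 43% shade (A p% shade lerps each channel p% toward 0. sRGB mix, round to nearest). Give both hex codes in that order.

CSS teal is rgb(0, 128, 128).
11% shade:
  R: 0 + 0 = 0 → 0
  G: 128 + 0.11×(0−128) = 128 − 14.08 = 113.92 → 114
  B: 128 + 0.11×(0−128) = 128 − 14.08 = 113.92 → 114
  → #007272
43% shade:
  R: 0 + 0.43×(0−0) = 0 + 0 = 0 → 0
  G: 128 − 55.04 = 72.96 → 73
  B: 128 + 0.43×(0−128) = 128 − 55.04 = 72.96 → 73
  → #004949

#007272, #004949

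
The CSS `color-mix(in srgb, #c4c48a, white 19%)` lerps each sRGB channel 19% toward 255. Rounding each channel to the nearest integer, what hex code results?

#c4c48a is rgb(196, 196, 138).
Lerp each channel 19% toward 255:
  R: 196 + 0.19×(255−196) = 196 + 11.21 = 207.21 → 207
  G: 196 + 0.19×(255−196) = 196 + 11.21 = 207.21 → 207
  B: 138 + 22.23 = 160.23 → 160
rgb(207, 207, 160) = #cfcfa0.

#cfcfa0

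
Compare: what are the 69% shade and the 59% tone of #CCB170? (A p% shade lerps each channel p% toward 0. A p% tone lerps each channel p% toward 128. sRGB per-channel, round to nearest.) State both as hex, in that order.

#3F3723, #9F9479

#CCB170 is rgb(204, 177, 112).
69% shade:
  R: 204 + 0.69×(0−204) = 204 − 140.76 = 63.24 → 63
  G: 177 − 122.13 = 54.87 → 55
  B: 112 + 0.69×(0−112) = 112 − 77.28 = 34.72 → 35
  → #3F3723
59% tone:
  R: 204 − 44.84 = 159.16 → 159
  G: 177 + 0.59×(128−177) = 177 − 28.91 = 148.09 → 148
  B: 112 + 0.59×(128−112) = 112 + 9.44 = 121.44 → 121
  → #9F9479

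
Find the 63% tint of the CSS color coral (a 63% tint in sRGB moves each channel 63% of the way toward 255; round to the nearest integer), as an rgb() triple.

CSS coral is rgb(255, 127, 80).
A 63% tint moves each channel 63% toward 255:
  R: 255 + 0.63×(255−255) = 255 + 0 = 255 → 255
  G: 127 + 0.63×(255−127) = 127 + 80.64 = 207.64 → 208
  B: 80 + 0.63×(255−80) = 80 + 110.25 = 190.25 → 190

rgb(255, 208, 190)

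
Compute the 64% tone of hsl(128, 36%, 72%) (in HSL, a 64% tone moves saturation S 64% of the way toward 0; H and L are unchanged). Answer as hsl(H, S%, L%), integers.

hsl(128, 13%, 72%)

S moves 64% from 36 toward 0: 36 − 23.04 = 12.96 → 13.
H and L are unchanged.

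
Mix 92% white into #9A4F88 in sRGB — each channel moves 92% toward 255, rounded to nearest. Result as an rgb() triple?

#9A4F88 is rgb(154, 79, 136).
A 92% tint moves each channel 92% toward 255:
  R: 154 + 92.92 = 246.92 → 247
  G: 79 + 0.92×(255−79) = 79 + 161.92 = 240.92 → 241
  B: 136 + 0.92×(255−136) = 136 + 109.48 = 245.48 → 245

rgb(247, 241, 245)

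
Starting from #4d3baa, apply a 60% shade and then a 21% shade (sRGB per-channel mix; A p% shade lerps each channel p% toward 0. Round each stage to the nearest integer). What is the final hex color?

#4d3baa is rgb(77, 59, 170).
Lerp each channel 60% toward 0:
  R: 77 + 0.6×(0−77) = 77 − 46.2 = 30.8 → 31
  G: 59 + 0.6×(0−59) = 59 − 35.4 = 23.6 → 24
  B: 170 + 0.6×(0−170) = 170 − 102 = 68 → 68
After the shade: rgb(31, 24, 68) = #1f1844.
Per channel, c → c + 0.21(0 − c):
  R: 31 − 6.51 = 24.49 → 24
  G: 24 + 0.21×(0−24) = 24 − 5.04 = 18.96 → 19
  B: 68 − 14.28 = 53.72 → 54
rgb(24, 19, 54) = #181336.

#181336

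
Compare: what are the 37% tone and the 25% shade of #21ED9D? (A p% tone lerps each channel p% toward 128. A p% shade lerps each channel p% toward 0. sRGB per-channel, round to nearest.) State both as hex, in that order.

#44C592, #19B276

#21ED9D is rgb(33, 237, 157).
37% tone:
  R: 33 + 35.15 = 68.15 → 68
  G: 237 + 0.37×(128−237) = 237 − 40.33 = 196.67 → 197
  B: 157 − 10.73 = 146.27 → 146
  → #44C592
25% shade:
  R: 33 + 0.25×(0−33) = 33 − 8.25 = 24.75 → 25
  G: 237 + 0.25×(0−237) = 237 − 59.25 = 177.75 → 178
  B: 157 + 0.25×(0−157) = 157 − 39.25 = 117.75 → 118
  → #19B276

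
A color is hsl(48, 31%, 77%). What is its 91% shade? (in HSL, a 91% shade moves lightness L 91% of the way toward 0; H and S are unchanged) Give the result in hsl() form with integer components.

hsl(48, 31%, 7%)

L moves 91% from 77 toward 0: 77 − 70.07 = 6.93 → 7.
H and S are unchanged.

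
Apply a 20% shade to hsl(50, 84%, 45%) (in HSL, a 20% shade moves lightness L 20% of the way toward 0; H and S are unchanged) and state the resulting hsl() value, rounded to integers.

hsl(50, 84%, 36%)

L moves 20% from 45 toward 0: 45 − 9 = 36 → 36.
H and S are unchanged.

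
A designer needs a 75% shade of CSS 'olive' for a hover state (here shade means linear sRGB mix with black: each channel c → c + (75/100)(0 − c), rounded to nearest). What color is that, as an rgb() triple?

rgb(32, 32, 0)

CSS olive is rgb(128, 128, 0).
Lerp each channel 75% toward 0:
  R: 128 − 96 = 32 → 32
  G: 128 − 96 = 32 → 32
  B: 0 + 0.75×(0−0) = 0 + 0 = 0 → 0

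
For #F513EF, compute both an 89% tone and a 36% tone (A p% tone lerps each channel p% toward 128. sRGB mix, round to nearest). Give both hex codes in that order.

#8D748C, #CB3AC7

#F513EF is rgb(245, 19, 239).
89% tone:
  R: 245 − 104.13 = 140.87 → 141
  G: 19 + 0.89×(128−19) = 19 + 97.01 = 116.01 → 116
  B: 239 − 98.79 = 140.21 → 140
  → #8D748C
36% tone:
  R: 245 + 0.36×(128−245) = 245 − 42.12 = 202.88 → 203
  G: 19 + 39.24 = 58.24 → 58
  B: 239 − 39.96 = 199.04 → 199
  → #CB3AC7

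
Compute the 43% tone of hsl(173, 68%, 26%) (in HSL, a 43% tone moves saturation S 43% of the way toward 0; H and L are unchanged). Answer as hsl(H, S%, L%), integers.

hsl(173, 39%, 26%)

S moves 43% from 68 toward 0: 68 − 29.24 = 38.76 → 39.
H and L are unchanged.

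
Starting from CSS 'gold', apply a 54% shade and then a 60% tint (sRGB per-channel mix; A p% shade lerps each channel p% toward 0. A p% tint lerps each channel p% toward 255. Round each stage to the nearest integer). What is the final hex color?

#c8c199

CSS gold is rgb(255, 215, 0).
Per channel, c → c + 0.54(0 − c):
  R: 255 + 0.54×(0−255) = 255 − 137.7 = 117.3 → 117
  G: 215 + 0.54×(0−215) = 215 − 116.1 = 98.9 → 99
  B: 0 + 0.54×(0−0) = 0 + 0 = 0 → 0
After the shade: rgb(117, 99, 0) = #756300.
Per channel, c → c + 0.6(255 − c):
  R: 117 + 0.6×(255−117) = 117 + 82.8 = 199.8 → 200
  G: 99 + 93.6 = 192.6 → 193
  B: 0 + 153 = 153 → 153
rgb(200, 193, 153) = #c8c199.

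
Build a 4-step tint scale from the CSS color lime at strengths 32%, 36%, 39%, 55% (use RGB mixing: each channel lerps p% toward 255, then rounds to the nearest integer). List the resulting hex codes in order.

#52ff52, #5cff5c, #63ff63, #8cff8c

CSS lime is rgb(0, 255, 0).
32%: (0 + 81.6 = 81.6→82, 255→255, 0 + 81.6 = 81.6→82) → #52ff52
36%: (0 + 91.8 = 91.8→92, 255→255, 0 + 91.8 = 91.8→92) → #5cff5c
39%: (0 + 99.45 = 99.45→99, 255→255, 0 + 99.45 = 99.45→99) → #63ff63
55%: (0 + 140.25 = 140.25→140, 255→255, 0 + 140.25 = 140.25→140) → #8cff8c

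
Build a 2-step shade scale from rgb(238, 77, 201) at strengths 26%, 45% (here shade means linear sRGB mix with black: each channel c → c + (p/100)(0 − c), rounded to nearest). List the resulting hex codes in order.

26%: (238 − 61.88 = 176.12→176, 77 − 20.02 = 56.98→57, 201 − 52.26 = 148.74→149) → #b03995
45%: (238 − 107.1 = 130.9→131, 77 − 34.65 = 42.35→42, 201 − 90.45 = 110.55→111) → #832a6f

#b03995, #832a6f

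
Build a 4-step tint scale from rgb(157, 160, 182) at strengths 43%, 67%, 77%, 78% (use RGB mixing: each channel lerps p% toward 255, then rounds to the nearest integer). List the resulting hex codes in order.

43%: (157 + 42.14 = 199.14→199, 160 + 40.85 = 200.85→201, 182 + 31.39 = 213.39→213) → #C7C9D5
67%: (157 + 65.66 = 222.66→223, 160 + 63.65 = 223.65→224, 182 + 48.91 = 230.91→231) → #DFE0E7
77%: (157 + 75.46 = 232.46→232, 160 + 73.15 = 233.15→233, 182 + 56.21 = 238.21→238) → #E8E9EE
78%: (157 + 76.44 = 233.44→233, 160 + 74.1 = 234.1→234, 182 + 56.94 = 238.94→239) → #E9EAEF

#C7C9D5, #DFE0E7, #E8E9EE, #E9EAEF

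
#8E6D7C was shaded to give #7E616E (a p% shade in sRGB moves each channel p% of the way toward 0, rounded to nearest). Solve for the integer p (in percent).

#8E6D7C is rgb(142, 109, 124); #7E616E is rgb(126, 97, 110).
On the R channel (widest range): 126 ≈ 142 + (p/100)(0 − 142), so p ≈ 100×(126 − 142)/(0 − 142) = -1600/-142 = 11.27.
p = 11 reproduces all three channels after rounding.

11%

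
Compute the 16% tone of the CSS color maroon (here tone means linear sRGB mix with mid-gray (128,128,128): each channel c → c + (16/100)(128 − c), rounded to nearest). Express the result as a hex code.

#801414

CSS maroon is rgb(128, 0, 0).
Lerp each channel 16% toward 128:
  R: 128 + 0 = 128 → 128
  G: 0 + 0.16×(128−0) = 0 + 20.48 = 20.48 → 20
  B: 0 + 20.48 = 20.48 → 20
rgb(128, 20, 20) = #801414.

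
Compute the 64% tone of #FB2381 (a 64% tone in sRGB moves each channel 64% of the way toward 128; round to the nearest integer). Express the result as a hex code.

#AC5F80

#FB2381 is rgb(251, 35, 129).
Per channel, c → c + 0.64(128 − c):
  R: 251 − 78.72 = 172.28 → 172
  G: 35 + 59.52 = 94.52 → 95
  B: 129 + 0.64×(128−129) = 129 − 0.64 = 128.36 → 128
rgb(172, 95, 128) = #AC5F80.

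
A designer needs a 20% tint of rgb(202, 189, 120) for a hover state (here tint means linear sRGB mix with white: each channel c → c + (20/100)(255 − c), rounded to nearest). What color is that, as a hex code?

#D5CA93

Per channel, c → c + 0.2(255 − c):
  R: 202 + 0.2×(255−202) = 202 + 10.6 = 212.6 → 213
  G: 189 + 0.2×(255−189) = 189 + 13.2 = 202.2 → 202
  B: 120 + 27 = 147 → 147
rgb(213, 202, 147) = #D5CA93.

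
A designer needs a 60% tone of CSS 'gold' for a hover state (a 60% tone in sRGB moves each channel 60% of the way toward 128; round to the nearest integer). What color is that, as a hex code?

#b3a34d

CSS gold is rgb(255, 215, 0).
Per channel, c → c + 0.6(128 − c):
  R: 255 + 0.6×(128−255) = 255 − 76.2 = 178.8 → 179
  G: 215 − 52.2 = 162.8 → 163
  B: 0 + 0.6×(128−0) = 0 + 76.8 = 76.8 → 77
rgb(179, 163, 77) = #b3a34d.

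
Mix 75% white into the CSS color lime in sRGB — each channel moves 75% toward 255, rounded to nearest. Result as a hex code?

CSS lime is rgb(0, 255, 0).
Per channel, c → c + 0.75(255 − c):
  R: 0 + 0.75×(255−0) = 0 + 191.25 = 191.25 → 191
  G: 255 + 0.75×(255−255) = 255 + 0 = 255 → 255
  B: 0 + 191.25 = 191.25 → 191
rgb(191, 255, 191) = #BFFFBF.

#BFFFBF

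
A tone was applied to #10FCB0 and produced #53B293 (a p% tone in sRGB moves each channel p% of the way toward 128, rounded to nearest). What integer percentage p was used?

#10FCB0 is rgb(16, 252, 176); #53B293 is rgb(83, 178, 147).
On the G channel (widest range): 178 ≈ 252 + (p/100)(128 − 252), so p ≈ 100×(178 − 252)/(128 − 252) = -7400/-124 = 59.68.
p = 60 reproduces all three channels after rounding.

60%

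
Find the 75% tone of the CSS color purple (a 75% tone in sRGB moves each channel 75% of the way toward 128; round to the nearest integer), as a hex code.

CSS purple is rgb(128, 0, 128).
Per channel, c → c + 0.75(128 − c):
  R: 128 + 0 = 128 → 128
  G: 0 + 96 = 96 → 96
  B: 128 + 0.75×(128−128) = 128 + 0 = 128 → 128
rgb(128, 96, 128) = #806080.

#806080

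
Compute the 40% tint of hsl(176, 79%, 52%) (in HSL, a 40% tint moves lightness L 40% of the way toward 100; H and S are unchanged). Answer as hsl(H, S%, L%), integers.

L moves 40% from 52 toward 100: 52 + 19.2 = 71.2 → 71.
H and S are unchanged.

hsl(176, 79%, 71%)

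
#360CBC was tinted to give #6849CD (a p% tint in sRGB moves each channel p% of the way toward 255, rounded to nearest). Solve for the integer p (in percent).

#360CBC is rgb(54, 12, 188); #6849CD is rgb(104, 73, 205).
On the G channel (widest range): 73 ≈ 12 + (p/100)(255 − 12), so p ≈ 100×(73 − 12)/(255 − 12) = 6100/243 = 25.10.
p = 25 reproduces all three channels after rounding.

25%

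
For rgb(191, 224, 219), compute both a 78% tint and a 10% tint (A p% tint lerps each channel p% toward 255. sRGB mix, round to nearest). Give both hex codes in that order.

78% tint:
  R: 191 + 0.78×(255−191) = 191 + 49.92 = 240.92 → 241
  G: 224 + 0.78×(255−224) = 224 + 24.18 = 248.18 → 248
  B: 219 + 0.78×(255−219) = 219 + 28.08 = 247.08 → 247
  → #F1F8F7
10% tint:
  R: 191 + 6.4 = 197.4 → 197
  G: 224 + 0.1×(255−224) = 224 + 3.1 = 227.1 → 227
  B: 219 + 0.1×(255−219) = 219 + 3.6 = 222.6 → 223
  → #C5E3DF

#F1F8F7, #C5E3DF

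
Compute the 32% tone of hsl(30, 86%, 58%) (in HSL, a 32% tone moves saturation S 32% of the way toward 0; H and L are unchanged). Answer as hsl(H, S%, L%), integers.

hsl(30, 58%, 58%)

S moves 32% from 86 toward 0: 86 − 27.52 = 58.48 → 58.
H and L are unchanged.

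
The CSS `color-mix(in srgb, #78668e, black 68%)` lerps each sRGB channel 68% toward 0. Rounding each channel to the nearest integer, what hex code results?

#78668e is rgb(120, 102, 142).
Per channel, c → c + 0.68(0 − c):
  R: 120 + 0.68×(0−120) = 120 − 81.6 = 38.4 → 38
  G: 102 − 69.36 = 32.64 → 33
  B: 142 − 96.56 = 45.44 → 45
rgb(38, 33, 45) = #26212d.

#26212d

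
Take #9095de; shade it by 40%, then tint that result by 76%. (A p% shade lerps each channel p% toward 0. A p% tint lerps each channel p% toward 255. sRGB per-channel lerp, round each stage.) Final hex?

#9095de is rgb(144, 149, 222).
Per channel, c → c + 0.4(0 − c):
  R: 144 − 57.6 = 86.4 → 86
  G: 149 + 0.4×(0−149) = 149 − 59.6 = 89.4 → 89
  B: 222 + 0.4×(0−222) = 222 − 88.8 = 133.2 → 133
After the shade: rgb(86, 89, 133) = #565985.
A 76% tint moves each channel 76% toward 255:
  R: 86 + 0.76×(255−86) = 86 + 128.44 = 214.44 → 214
  G: 89 + 126.16 = 215.16 → 215
  B: 133 + 0.76×(255−133) = 133 + 92.72 = 225.72 → 226
rgb(214, 215, 226) = #d6d7e2.

#d6d7e2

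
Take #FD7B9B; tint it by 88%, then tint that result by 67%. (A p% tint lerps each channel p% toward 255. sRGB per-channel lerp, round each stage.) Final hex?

#FD7B9B is rgb(253, 123, 155).
Lerp each channel 88% toward 255:
  R: 253 + 0.88×(255−253) = 253 + 1.76 = 254.76 → 255
  G: 123 + 116.16 = 239.16 → 239
  B: 155 + 0.88×(255−155) = 155 + 88 = 243 → 243
After the tint: rgb(255, 239, 243) = #FFEFF3.
A 67% tint moves each channel 67% toward 255:
  R: 255 + 0 = 255 → 255
  G: 239 + 10.72 = 249.72 → 250
  B: 243 + 0.67×(255−243) = 243 + 8.04 = 251.04 → 251
rgb(255, 250, 251) = #FFFAFB.

#FFFAFB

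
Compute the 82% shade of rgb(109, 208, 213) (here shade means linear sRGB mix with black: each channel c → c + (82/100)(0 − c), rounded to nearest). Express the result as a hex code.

#142526

An 82% shade moves each channel 82% toward 0:
  R: 109 − 89.38 = 19.62 → 20
  G: 208 − 170.56 = 37.44 → 37
  B: 213 + 0.82×(0−213) = 213 − 174.66 = 38.34 → 38
rgb(20, 37, 38) = #142526.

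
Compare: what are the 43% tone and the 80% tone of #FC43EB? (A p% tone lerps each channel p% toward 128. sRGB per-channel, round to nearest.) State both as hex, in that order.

#FC43EB is rgb(252, 67, 235).
43% tone:
  R: 252 − 53.32 = 198.68 → 199
  G: 67 + 0.43×(128−67) = 67 + 26.23 = 93.23 → 93
  B: 235 + 0.43×(128−235) = 235 − 46.01 = 188.99 → 189
  → #C75DBD
80% tone:
  R: 252 − 99.2 = 152.8 → 153
  G: 67 + 48.8 = 115.8 → 116
  B: 235 + 0.8×(128−235) = 235 − 85.6 = 149.4 → 149
  → #997495

#C75DBD, #997495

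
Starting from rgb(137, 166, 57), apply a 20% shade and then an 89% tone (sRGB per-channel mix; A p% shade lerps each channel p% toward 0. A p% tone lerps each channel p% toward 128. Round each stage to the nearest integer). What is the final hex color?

Per channel, c → c + 0.2(0 − c):
  R: 137 − 27.4 = 109.6 → 110
  G: 166 + 0.2×(0−166) = 166 − 33.2 = 132.8 → 133
  B: 57 − 11.4 = 45.6 → 46
After the shade: rgb(110, 133, 46) = #6E852E.
Per channel, c → c + 0.89(128 − c):
  R: 110 + 16.02 = 126.02 → 126
  G: 133 − 4.45 = 128.55 → 129
  B: 46 + 72.98 = 118.98 → 119
rgb(126, 129, 119) = #7E8177.

#7E8177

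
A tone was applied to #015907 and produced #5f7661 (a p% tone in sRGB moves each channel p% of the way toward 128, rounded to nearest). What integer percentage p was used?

74%

#015907 is rgb(1, 89, 7); #5f7661 is rgb(95, 118, 97).
On the R channel (widest range): 95 ≈ 1 + (p/100)(128 − 1), so p ≈ 100×(95 − 1)/(128 − 1) = 9400/127 = 74.02.
p = 74 reproduces all three channels after rounding.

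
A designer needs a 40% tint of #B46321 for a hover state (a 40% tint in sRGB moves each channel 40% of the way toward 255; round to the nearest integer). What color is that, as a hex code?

#B46321 is rgb(180, 99, 33).
Per channel, c → c + 0.4(255 − c):
  R: 180 + 30 = 210 → 210
  G: 99 + 0.4×(255−99) = 99 + 62.4 = 161.4 → 161
  B: 33 + 88.8 = 121.8 → 122
rgb(210, 161, 122) = #D2A17A.

#D2A17A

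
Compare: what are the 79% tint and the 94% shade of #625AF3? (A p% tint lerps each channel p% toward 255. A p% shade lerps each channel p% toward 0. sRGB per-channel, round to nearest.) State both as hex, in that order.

#DEDCFC, #06050F

#625AF3 is rgb(98, 90, 243).
79% tint:
  R: 98 + 0.79×(255−98) = 98 + 124.03 = 222.03 → 222
  G: 90 + 0.79×(255−90) = 90 + 130.35 = 220.35 → 220
  B: 243 + 0.79×(255−243) = 243 + 9.48 = 252.48 → 252
  → #DEDCFC
94% shade:
  R: 98 − 92.12 = 5.88 → 6
  G: 90 − 84.6 = 5.4 → 5
  B: 243 − 228.42 = 14.58 → 15
  → #06050F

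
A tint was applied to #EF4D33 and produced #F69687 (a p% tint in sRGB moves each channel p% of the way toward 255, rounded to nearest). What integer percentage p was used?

#EF4D33 is rgb(239, 77, 51); #F69687 is rgb(246, 150, 135).
On the B channel (widest range): 135 ≈ 51 + (p/100)(255 − 51), so p ≈ 100×(135 − 51)/(255 − 51) = 8400/204 = 41.18.
p = 41 reproduces all three channels after rounding.

41%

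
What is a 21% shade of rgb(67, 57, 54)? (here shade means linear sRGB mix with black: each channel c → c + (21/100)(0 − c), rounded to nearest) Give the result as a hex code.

#352d2b

Per channel, c → c + 0.21(0 − c):
  R: 67 − 14.07 = 52.93 → 53
  G: 57 − 11.97 = 45.03 → 45
  B: 54 + 0.21×(0−54) = 54 − 11.34 = 42.66 → 43
rgb(53, 45, 43) = #352d2b.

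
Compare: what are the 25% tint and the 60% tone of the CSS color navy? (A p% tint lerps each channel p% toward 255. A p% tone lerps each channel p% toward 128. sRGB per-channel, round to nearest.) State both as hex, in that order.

#4040A0, #4D4D80

CSS navy is rgb(0, 0, 128).
25% tint:
  R: 0 + 0.25×(255−0) = 0 + 63.75 = 63.75 → 64
  G: 0 + 63.75 = 63.75 → 64
  B: 128 + 31.75 = 159.75 → 160
  → #4040A0
60% tone:
  R: 0 + 0.6×(128−0) = 0 + 76.8 = 76.8 → 77
  G: 0 + 76.8 = 76.8 → 77
  B: 128 + 0.6×(128−128) = 128 + 0 = 128 → 128
  → #4D4D80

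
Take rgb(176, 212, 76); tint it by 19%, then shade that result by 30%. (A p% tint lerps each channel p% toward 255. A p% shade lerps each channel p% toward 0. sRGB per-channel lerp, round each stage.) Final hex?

Per channel, c → c + 0.19(255 − c):
  R: 176 + 0.19×(255−176) = 176 + 15.01 = 191.01 → 191
  G: 212 + 0.19×(255−212) = 212 + 8.17 = 220.17 → 220
  B: 76 + 0.19×(255−76) = 76 + 34.01 = 110.01 → 110
After the tint: rgb(191, 220, 110) = #BFDC6E.
Per channel, c → c + 0.3(0 − c):
  R: 191 − 57.3 = 133.7 → 134
  G: 220 + 0.3×(0−220) = 220 − 66 = 154 → 154
  B: 110 − 33 = 77 → 77
rgb(134, 154, 77) = #869A4D.

#869A4D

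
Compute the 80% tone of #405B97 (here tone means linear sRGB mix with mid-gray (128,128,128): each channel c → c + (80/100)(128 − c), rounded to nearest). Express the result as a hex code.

#405B97 is rgb(64, 91, 151).
Lerp each channel 80% toward 128:
  R: 64 + 51.2 = 115.2 → 115
  G: 91 + 0.8×(128−91) = 91 + 29.6 = 120.6 → 121
  B: 151 + 0.8×(128−151) = 151 − 18.4 = 132.6 → 133
rgb(115, 121, 133) = #737985.

#737985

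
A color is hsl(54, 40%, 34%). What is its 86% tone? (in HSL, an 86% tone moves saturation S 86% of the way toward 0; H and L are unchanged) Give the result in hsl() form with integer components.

S moves 86% from 40 toward 0: 40 − 34.4 = 5.6 → 6.
H and L are unchanged.

hsl(54, 6%, 34%)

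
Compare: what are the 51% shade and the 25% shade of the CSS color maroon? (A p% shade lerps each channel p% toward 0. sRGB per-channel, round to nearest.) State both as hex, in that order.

CSS maroon is rgb(128, 0, 0).
51% shade:
  R: 128 + 0.51×(0−128) = 128 − 65.28 = 62.72 → 63
  G: 0 + 0 = 0 → 0
  B: 0 + 0 = 0 → 0
  → #3F0000
25% shade:
  R: 128 − 32 = 96 → 96
  G: 0 + 0.25×(0−0) = 0 + 0 = 0 → 0
  B: 0 + 0.25×(0−0) = 0 + 0 = 0 → 0
  → #600000

#3F0000, #600000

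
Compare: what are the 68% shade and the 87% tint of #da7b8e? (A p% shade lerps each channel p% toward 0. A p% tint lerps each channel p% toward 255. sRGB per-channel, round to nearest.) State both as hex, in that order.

#46272d, #faeef0

#da7b8e is rgb(218, 123, 142).
68% shade:
  R: 218 + 0.68×(0−218) = 218 − 148.24 = 69.76 → 70
  G: 123 + 0.68×(0−123) = 123 − 83.64 = 39.36 → 39
  B: 142 + 0.68×(0−142) = 142 − 96.56 = 45.44 → 45
  → #46272d
87% tint:
  R: 218 + 32.19 = 250.19 → 250
  G: 123 + 0.87×(255−123) = 123 + 114.84 = 237.84 → 238
  B: 142 + 0.87×(255−142) = 142 + 98.31 = 240.31 → 240
  → #faeef0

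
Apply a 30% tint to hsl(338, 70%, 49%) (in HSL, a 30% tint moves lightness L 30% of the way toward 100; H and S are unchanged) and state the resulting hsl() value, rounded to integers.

hsl(338, 70%, 64%)

L moves 30% from 49 toward 100: 49 + 15.3 = 64.3 → 64.
H and S are unchanged.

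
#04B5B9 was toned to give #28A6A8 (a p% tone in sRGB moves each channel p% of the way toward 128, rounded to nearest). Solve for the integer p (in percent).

#04B5B9 is rgb(4, 181, 185); #28A6A8 is rgb(40, 166, 168).
On the R channel (widest range): 40 ≈ 4 + (p/100)(128 − 4), so p ≈ 100×(40 − 4)/(128 − 4) = 3600/124 = 29.03.
p = 29 reproduces all three channels after rounding.

29%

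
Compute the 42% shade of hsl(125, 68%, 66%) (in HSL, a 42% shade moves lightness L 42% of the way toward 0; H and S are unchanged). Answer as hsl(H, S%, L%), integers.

hsl(125, 68%, 38%)

L moves 42% from 66 toward 0: 66 − 27.72 = 38.28 → 38.
H and S are unchanged.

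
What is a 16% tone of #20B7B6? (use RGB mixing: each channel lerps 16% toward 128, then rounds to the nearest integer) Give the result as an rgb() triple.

#20B7B6 is rgb(32, 183, 182).
Per channel, c → c + 0.16(128 − c):
  R: 32 + 0.16×(128−32) = 32 + 15.36 = 47.36 → 47
  G: 183 + 0.16×(128−183) = 183 − 8.8 = 174.2 → 174
  B: 182 + 0.16×(128−182) = 182 − 8.64 = 173.36 → 173

rgb(47, 174, 173)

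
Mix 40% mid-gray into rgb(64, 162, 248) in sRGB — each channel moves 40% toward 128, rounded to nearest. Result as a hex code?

#5A94C8

Lerp each channel 40% toward 128:
  R: 64 + 0.4×(128−64) = 64 + 25.6 = 89.6 → 90
  G: 162 + 0.4×(128−162) = 162 − 13.6 = 148.4 → 148
  B: 248 + 0.4×(128−248) = 248 − 48 = 200 → 200
rgb(90, 148, 200) = #5A94C8.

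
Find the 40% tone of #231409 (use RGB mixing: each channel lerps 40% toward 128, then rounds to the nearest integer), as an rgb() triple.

rgb(72, 63, 57)

#231409 is rgb(35, 20, 9).
Lerp each channel 40% toward 128:
  R: 35 + 0.4×(128−35) = 35 + 37.2 = 72.2 → 72
  G: 20 + 0.4×(128−20) = 20 + 43.2 = 63.2 → 63
  B: 9 + 47.6 = 56.6 → 57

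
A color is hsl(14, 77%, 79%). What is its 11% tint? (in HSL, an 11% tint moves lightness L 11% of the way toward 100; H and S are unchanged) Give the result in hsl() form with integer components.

hsl(14, 77%, 81%)

L moves 11% from 79 toward 100: 79 + 2.31 = 81.31 → 81.
H and S are unchanged.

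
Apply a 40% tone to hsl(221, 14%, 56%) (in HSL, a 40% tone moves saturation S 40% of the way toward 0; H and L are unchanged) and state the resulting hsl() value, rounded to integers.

S moves 40% from 14 toward 0: 14 − 5.6 = 8.4 → 8.
H and L are unchanged.

hsl(221, 8%, 56%)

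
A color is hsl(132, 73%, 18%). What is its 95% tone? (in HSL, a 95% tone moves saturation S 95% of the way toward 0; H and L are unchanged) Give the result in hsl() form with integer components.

hsl(132, 4%, 18%)

S moves 95% from 73 toward 0: 73 − 69.35 = 3.65 → 4.
H and L are unchanged.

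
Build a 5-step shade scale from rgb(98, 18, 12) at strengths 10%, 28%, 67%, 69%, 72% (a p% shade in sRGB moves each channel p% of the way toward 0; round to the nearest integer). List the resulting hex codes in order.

10%: (98 − 9.8 = 88.2→88, 18 − 1.8 = 16.2→16, 12 − 1.2 = 10.8→11) → #58100b
28%: (98 − 27.44 = 70.56→71, 18 − 5.04 = 12.96→13, 12 − 3.36 = 8.64→9) → #470d09
67%: (98 − 65.66 = 32.34→32, 18 − 12.06 = 5.94→6, 12 − 8.04 = 3.96→4) → #200604
69%: (98 − 67.62 = 30.38→30, 18 − 12.42 = 5.58→6, 12 − 8.28 = 3.72→4) → #1e0604
72%: (98 − 70.56 = 27.44→27, 18 − 12.96 = 5.04→5, 12 − 8.64 = 3.36→3) → #1b0503

#58100b, #470d09, #200604, #1e0604, #1b0503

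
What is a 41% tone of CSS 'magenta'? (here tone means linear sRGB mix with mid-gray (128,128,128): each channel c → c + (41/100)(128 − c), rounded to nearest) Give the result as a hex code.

CSS magenta is rgb(255, 0, 255).
Lerp each channel 41% toward 128:
  R: 255 + 0.41×(128−255) = 255 − 52.07 = 202.93 → 203
  G: 0 + 52.48 = 52.48 → 52
  B: 255 − 52.07 = 202.93 → 203
rgb(203, 52, 203) = #CB34CB.

#CB34CB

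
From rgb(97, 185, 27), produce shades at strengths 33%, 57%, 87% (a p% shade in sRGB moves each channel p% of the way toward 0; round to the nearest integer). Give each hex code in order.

33%: (97 − 32.01 = 64.99→65, 185 − 61.05 = 123.95→124, 27 − 8.91 = 18.09→18) → #417C12
57%: (97 − 55.29 = 41.71→42, 185 − 105.45 = 79.55→80, 27 − 15.39 = 11.61→12) → #2A500C
87%: (97 − 84.39 = 12.61→13, 185 − 160.95 = 24.05→24, 27 − 23.49 = 3.51→4) → #0D1804

#417C12, #2A500C, #0D1804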